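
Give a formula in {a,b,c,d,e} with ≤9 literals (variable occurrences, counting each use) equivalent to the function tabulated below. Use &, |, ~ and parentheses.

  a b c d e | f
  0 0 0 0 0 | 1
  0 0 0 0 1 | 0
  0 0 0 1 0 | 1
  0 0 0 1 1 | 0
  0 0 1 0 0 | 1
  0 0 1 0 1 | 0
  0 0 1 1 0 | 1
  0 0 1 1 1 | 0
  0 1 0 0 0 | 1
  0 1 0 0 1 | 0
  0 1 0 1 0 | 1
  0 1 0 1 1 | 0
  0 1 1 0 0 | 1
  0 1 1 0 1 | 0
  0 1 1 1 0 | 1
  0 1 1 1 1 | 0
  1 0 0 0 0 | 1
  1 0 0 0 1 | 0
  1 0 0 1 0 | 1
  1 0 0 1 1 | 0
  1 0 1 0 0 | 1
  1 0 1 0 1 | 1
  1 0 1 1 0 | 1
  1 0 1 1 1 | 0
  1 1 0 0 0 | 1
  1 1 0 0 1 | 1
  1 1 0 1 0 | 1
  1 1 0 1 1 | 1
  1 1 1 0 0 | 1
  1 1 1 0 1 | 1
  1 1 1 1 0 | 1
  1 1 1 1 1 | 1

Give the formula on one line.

  ~e = 10101010101010101010101010101010
  ~d = 11001100110011001100110011001100
  (e & ~d) = 01000100010001000100010001000100
  ((e & ~d) & c) = 00000100000001000000010000000100
  (b | ((e & ~d) & c)) = 00000100111111110000010011111111
  ((b | ((e & ~d) & c)) & a) = 00000000000000000000010011111111
  (~e | ((b | ((e & ~d) & c)) & a)) = 10101010101010101010111011111111

(~e | ((b | ((e & ~d) & c)) & a))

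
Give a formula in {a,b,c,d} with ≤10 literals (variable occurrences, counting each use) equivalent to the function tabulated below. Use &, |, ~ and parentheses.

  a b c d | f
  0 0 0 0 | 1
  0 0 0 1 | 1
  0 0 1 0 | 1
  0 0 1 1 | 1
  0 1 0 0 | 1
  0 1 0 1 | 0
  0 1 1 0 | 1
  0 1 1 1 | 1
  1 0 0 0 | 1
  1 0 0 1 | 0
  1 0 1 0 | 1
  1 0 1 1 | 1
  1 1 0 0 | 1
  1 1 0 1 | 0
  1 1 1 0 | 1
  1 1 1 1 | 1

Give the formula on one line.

  ~b = 1111000011110000
  (~b | c) = 1111001111110011
  ((~b | c) | a) = 1111001111111111
  ~a = 1111111100000000
  ~c = 1100110011001100
  (~a & ~c) = 1100110000000000
  ((~a & ~c) | c) = 1111111100110011
  (((~b | c) | a) & ((~a & ~c) | c)) = 1111001100110011
  ~d = 1010101010101010
  ((((~b | c) | a) & ((~a & ~c) | c)) | ~d) = 1111101110111011

((((~b | c) | a) & ((~a & ~c) | c)) | ~d)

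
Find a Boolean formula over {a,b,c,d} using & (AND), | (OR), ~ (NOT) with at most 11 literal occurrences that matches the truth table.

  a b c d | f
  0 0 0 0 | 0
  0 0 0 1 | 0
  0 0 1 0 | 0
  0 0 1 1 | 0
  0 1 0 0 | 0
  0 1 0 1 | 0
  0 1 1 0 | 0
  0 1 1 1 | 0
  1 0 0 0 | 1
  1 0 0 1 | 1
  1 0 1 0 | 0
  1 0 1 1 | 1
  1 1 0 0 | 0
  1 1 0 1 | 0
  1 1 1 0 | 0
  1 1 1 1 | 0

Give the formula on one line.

(((~c | (b & d)) | ((d & (~b & c)) | b)) & (~b & a))

  ~c = 1100110011001100
  (b & d) = 0000010100000101
  (~c | (b & d)) = 1100110111001101
  ~b = 1111000011110000
  (~b & c) = 0011000000110000
  (d & (~b & c)) = 0001000000010000
  ((d & (~b & c)) | b) = 0001111100011111
  ((~c | (b & d)) | ((d & (~b & c)) | b)) = 1101111111011111
  (~b & a) = 0000000011110000
  (((~c | (b & d)) | ((d & (~b & c)) | b)) & (~b & a)) = 0000000011010000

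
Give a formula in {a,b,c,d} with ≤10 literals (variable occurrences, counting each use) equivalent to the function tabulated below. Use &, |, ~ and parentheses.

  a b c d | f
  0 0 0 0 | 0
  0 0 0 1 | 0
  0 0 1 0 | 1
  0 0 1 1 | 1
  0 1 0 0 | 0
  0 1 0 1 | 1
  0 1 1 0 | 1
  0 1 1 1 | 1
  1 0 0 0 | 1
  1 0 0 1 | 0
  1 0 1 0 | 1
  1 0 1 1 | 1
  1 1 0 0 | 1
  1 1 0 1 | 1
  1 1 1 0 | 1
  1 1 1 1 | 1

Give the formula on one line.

  ~d = 1010101010101010
  (a & ~d) = 0000000010101010
  ((a & ~d) | c) = 0011001110111011
  (a | d) = 0101010111111111
  (c & d) = 0001000100010001
  ((c & d) | b) = 0001111100011111
  ((a | d) & ((c & d) | b)) = 0001010100011111
  (((a | d) & ((c & d) | b)) | c) = 0011011100111111
  (((a & ~d) | c) | (((a | d) & ((c & d) | b)) | c)) = 0011011110111111

(((a & ~d) | c) | (((a | d) & ((c & d) | b)) | c))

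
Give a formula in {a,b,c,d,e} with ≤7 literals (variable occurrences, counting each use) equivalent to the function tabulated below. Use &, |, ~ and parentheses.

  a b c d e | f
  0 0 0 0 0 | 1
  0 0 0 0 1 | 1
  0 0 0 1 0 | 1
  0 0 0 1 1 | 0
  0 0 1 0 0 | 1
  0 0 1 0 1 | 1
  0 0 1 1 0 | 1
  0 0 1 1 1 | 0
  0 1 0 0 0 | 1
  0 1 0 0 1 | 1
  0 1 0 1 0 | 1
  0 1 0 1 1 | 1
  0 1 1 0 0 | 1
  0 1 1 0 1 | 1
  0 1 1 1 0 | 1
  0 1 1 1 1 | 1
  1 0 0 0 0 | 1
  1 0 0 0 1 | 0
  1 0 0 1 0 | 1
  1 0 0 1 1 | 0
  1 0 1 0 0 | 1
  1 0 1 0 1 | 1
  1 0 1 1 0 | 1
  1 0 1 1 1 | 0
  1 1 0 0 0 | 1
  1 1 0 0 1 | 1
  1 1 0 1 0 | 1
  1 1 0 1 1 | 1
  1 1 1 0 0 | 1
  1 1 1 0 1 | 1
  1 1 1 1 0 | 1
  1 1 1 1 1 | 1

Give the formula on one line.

  ~a = 11111111111111110000000000000000
  (c | ~a) = 11111111111111110000111100001111
  ~d = 11001100110011001100110011001100
  ((c | ~a) & ~d) = 11001100110011000000110000001100
  ~e = 10101010101010101010101010101010
  (b | ~e) = 10101010111111111010101011111111
  (((c | ~a) & ~d) | (b | ~e)) = 11101110111111111010111011111111

(((c | ~a) & ~d) | (b | ~e))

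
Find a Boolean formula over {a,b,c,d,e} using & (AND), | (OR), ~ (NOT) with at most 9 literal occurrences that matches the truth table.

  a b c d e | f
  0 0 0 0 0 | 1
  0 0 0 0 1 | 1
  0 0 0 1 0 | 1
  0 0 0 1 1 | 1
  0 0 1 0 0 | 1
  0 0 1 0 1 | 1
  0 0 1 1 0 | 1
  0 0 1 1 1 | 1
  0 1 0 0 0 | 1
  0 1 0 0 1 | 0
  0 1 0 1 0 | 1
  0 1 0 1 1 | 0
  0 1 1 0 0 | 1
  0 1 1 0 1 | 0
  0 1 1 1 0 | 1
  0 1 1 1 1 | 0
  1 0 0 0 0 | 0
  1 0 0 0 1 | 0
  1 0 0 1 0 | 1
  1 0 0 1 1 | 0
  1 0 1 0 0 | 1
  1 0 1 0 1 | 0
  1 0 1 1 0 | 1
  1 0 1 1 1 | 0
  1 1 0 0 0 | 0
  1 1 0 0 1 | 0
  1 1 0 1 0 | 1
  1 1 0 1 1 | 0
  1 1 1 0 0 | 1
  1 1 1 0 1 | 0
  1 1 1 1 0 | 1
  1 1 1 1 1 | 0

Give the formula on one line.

(((~b | ~e) & ((c & ~e) | ~a)) | (~e & (a & d)))

  ~b = 11111111000000001111111100000000
  ~e = 10101010101010101010101010101010
  (~b | ~e) = 11111111101010101111111110101010
  (c & ~e) = 00001010000010100000101000001010
  ~a = 11111111111111110000000000000000
  ((c & ~e) | ~a) = 11111111111111110000101000001010
  ((~b | ~e) & ((c & ~e) | ~a)) = 11111111101010100000101000001010
  (a & d) = 00000000000000000011001100110011
  (~e & (a & d)) = 00000000000000000010001000100010
  (((~b | ~e) & ((c & ~e) | ~a)) | (~e & (a & d))) = 11111111101010100010101000101010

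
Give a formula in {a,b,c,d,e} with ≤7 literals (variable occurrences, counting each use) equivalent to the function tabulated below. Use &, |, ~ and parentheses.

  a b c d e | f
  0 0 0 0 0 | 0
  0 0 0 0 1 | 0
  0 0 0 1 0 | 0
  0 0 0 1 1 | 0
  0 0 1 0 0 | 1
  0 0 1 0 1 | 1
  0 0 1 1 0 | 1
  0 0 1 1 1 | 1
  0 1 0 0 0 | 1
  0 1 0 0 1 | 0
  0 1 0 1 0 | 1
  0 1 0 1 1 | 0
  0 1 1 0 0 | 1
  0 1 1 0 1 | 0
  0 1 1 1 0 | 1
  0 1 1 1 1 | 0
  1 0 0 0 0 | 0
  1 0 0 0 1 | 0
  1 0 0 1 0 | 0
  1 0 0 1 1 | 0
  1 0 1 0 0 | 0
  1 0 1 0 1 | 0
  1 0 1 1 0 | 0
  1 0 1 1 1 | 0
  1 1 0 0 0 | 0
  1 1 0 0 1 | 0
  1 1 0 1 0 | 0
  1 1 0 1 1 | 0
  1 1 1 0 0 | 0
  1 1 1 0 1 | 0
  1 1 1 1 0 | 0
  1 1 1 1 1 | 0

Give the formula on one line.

  ~b = 11111111000000001111111100000000
  ~e = 10101010101010101010101010101010
  (~b | ~e) = 11111111101010101111111110101010
  (b | c) = 00001111111111110000111111111111
  ~a = 11111111111111110000000000000000
  ((b | c) & ~a) = 00001111111111110000000000000000
  ((~b | ~e) & ((b | c) & ~a)) = 00001111101010100000000000000000

((~b | ~e) & ((b | c) & ~a))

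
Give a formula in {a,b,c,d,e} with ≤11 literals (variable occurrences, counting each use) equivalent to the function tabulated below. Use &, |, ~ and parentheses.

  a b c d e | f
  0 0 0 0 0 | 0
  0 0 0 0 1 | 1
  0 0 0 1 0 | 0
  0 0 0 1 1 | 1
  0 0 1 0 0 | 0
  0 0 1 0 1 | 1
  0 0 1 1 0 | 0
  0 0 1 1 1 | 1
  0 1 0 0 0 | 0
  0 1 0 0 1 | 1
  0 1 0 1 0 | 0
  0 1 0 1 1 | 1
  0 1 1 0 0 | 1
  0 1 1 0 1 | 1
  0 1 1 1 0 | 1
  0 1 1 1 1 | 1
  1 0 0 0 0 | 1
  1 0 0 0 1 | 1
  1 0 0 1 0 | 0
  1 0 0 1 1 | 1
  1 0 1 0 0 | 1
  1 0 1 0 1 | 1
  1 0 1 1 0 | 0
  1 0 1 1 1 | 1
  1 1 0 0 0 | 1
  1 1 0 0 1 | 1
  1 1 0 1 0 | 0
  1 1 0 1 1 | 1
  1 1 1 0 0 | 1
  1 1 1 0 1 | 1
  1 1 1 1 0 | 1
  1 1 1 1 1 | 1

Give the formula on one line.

((e | (b & (c | ~b))) | (((~c | (a | e)) & ~d) & a))

  ~b = 11111111000000001111111100000000
  (c | ~b) = 11111111000011111111111100001111
  (b & (c | ~b)) = 00000000000011110000000000001111
  (e | (b & (c | ~b))) = 01010101010111110101010101011111
  ~c = 11110000111100001111000011110000
  (a | e) = 01010101010101011111111111111111
  (~c | (a | e)) = 11110101111101011111111111111111
  ~d = 11001100110011001100110011001100
  ((~c | (a | e)) & ~d) = 11000100110001001100110011001100
  (((~c | (a | e)) & ~d) & a) = 00000000000000001100110011001100
  ((e | (b & (c | ~b))) | (((~c | (a | e)) & ~d) & a)) = 01010101010111111101110111011111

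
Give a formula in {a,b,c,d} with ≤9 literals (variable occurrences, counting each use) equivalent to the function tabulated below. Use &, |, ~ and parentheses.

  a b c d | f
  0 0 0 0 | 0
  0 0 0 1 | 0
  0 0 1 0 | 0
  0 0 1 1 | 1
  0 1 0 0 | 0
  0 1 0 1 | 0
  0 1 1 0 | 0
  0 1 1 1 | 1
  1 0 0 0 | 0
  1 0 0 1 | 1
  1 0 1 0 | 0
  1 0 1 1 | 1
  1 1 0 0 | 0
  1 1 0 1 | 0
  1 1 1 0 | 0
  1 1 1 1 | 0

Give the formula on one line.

  ~b = 1111000011110000
  (d & ~b) = 0101000001010000
  ~a = 1111111100000000
  (d & ~a) = 0101010100000000
  (c & (d & ~a)) = 0001000100000000
  ((d & ~b) | (c & (d & ~a))) = 0101000101010000
  (b | c) = 0011111100111111
  ((b | c) | a) = 0011111111111111
  (((d & ~b) | (c & (d & ~a))) & ((b | c) | a)) = 0001000101010000

(((d & ~b) | (c & (d & ~a))) & ((b | c) | a))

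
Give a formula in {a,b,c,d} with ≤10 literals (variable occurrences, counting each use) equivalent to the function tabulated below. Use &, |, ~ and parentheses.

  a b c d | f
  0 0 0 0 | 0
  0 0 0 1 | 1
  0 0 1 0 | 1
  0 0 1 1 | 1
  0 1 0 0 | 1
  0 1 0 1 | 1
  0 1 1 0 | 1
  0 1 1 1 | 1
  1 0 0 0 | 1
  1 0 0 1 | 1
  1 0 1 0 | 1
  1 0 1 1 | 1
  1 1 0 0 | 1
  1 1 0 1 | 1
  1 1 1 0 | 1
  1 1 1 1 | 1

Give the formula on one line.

  ~c = 1100110011001100
  (b & ~c) = 0000110000001100
  (c | a) = 0011001111111111
  (~c & (c | a)) = 0000000011001100
  ((b & ~c) | (~c & (c | a))) = 0000110011001100
  (c | d) = 0111011101110111
  (((b & ~c) | (~c & (c | a))) | (c | d)) = 0111111111111111

(((b & ~c) | (~c & (c | a))) | (c | d))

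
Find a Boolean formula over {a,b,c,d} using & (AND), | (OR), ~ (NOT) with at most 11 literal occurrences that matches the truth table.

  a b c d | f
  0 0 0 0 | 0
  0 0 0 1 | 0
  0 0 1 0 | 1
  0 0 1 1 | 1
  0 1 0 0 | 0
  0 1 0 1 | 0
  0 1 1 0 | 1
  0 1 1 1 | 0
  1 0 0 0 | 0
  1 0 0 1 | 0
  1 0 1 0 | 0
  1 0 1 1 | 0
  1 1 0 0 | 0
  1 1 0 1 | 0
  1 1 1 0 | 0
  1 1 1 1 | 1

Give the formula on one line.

(((c & b) & (d & a)) | ((~d | ~b) & (c & (~c | ~a))))

  (c & b) = 0000001100000011
  (d & a) = 0000000001010101
  ((c & b) & (d & a)) = 0000000000000001
  ~d = 1010101010101010
  ~b = 1111000011110000
  (~d | ~b) = 1111101011111010
  ~c = 1100110011001100
  ~a = 1111111100000000
  (~c | ~a) = 1111111111001100
  (c & (~c | ~a)) = 0011001100000000
  ((~d | ~b) & (c & (~c | ~a))) = 0011001000000000
  (((c & b) & (d & a)) | ((~d | ~b) & (c & (~c | ~a)))) = 0011001000000001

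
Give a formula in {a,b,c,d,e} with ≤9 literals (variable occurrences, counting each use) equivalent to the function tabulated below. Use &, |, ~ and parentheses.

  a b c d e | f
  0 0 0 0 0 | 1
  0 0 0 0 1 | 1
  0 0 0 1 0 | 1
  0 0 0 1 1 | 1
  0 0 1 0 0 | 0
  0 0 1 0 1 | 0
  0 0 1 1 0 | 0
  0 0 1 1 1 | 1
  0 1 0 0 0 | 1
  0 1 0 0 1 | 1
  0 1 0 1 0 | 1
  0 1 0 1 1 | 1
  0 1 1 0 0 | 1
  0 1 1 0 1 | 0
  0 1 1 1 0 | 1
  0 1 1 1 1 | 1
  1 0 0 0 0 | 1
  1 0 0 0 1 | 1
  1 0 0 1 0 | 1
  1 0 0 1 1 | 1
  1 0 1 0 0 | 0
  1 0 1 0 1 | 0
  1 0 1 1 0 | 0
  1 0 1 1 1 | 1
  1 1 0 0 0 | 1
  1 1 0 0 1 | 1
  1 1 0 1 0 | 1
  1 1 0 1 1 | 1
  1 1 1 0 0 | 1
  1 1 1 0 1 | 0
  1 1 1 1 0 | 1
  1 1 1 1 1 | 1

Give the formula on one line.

((~c | (b & ~e)) | (d & ((~c | ~d) | e)))

  ~c = 11110000111100001111000011110000
  ~e = 10101010101010101010101010101010
  (b & ~e) = 00000000101010100000000010101010
  (~c | (b & ~e)) = 11110000111110101111000011111010
  ~d = 11001100110011001100110011001100
  (~c | ~d) = 11111100111111001111110011111100
  ((~c | ~d) | e) = 11111101111111011111110111111101
  (d & ((~c | ~d) | e)) = 00110001001100010011000100110001
  ((~c | (b & ~e)) | (d & ((~c | ~d) | e))) = 11110001111110111111000111111011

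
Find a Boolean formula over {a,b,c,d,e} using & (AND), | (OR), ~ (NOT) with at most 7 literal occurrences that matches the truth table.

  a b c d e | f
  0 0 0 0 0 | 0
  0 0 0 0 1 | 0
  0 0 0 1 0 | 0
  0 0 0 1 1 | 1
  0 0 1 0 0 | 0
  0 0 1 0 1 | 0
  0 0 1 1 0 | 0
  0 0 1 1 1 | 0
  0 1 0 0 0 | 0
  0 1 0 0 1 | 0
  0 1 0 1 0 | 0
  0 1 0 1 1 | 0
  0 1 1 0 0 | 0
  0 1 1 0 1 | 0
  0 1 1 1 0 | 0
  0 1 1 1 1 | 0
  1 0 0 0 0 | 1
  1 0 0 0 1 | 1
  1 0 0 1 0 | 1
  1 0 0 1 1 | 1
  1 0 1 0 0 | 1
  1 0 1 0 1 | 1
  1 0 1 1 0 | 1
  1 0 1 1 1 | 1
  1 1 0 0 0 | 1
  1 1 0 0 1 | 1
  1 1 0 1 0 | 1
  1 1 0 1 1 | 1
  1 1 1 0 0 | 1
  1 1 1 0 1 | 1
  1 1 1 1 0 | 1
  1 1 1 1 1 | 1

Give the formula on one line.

((((~c & ~b) & d) & e) | a)

  ~c = 11110000111100001111000011110000
  ~b = 11111111000000001111111100000000
  (~c & ~b) = 11110000000000001111000000000000
  ((~c & ~b) & d) = 00110000000000000011000000000000
  (((~c & ~b) & d) & e) = 00010000000000000001000000000000
  ((((~c & ~b) & d) & e) | a) = 00010000000000001111111111111111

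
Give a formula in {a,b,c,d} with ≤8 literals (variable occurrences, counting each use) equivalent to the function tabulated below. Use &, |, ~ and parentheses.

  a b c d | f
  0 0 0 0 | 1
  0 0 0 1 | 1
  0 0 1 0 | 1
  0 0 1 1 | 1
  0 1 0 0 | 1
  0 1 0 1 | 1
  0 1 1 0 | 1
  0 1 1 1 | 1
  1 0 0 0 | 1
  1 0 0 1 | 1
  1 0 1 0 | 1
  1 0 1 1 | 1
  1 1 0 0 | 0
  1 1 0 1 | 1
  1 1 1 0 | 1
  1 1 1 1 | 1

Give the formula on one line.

(((~a | ~b) | (b & c)) | (d | ~a))

  ~a = 1111111100000000
  ~b = 1111000011110000
  (~a | ~b) = 1111111111110000
  (b & c) = 0000001100000011
  ((~a | ~b) | (b & c)) = 1111111111110011
  (d | ~a) = 1111111101010101
  (((~a | ~b) | (b & c)) | (d | ~a)) = 1111111111110111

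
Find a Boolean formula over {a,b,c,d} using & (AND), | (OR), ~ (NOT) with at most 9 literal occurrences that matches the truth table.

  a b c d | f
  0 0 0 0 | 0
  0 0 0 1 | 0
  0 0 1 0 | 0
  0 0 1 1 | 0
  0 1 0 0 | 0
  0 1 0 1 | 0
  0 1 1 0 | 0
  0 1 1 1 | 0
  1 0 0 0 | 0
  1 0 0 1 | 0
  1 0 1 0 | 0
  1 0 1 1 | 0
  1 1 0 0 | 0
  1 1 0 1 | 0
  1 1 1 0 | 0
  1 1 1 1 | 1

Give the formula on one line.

(((a & d) & (~a | (a & b))) & c)

  (a & d) = 0000000001010101
  ~a = 1111111100000000
  (a & b) = 0000000000001111
  (~a | (a & b)) = 1111111100001111
  ((a & d) & (~a | (a & b))) = 0000000000000101
  (((a & d) & (~a | (a & b))) & c) = 0000000000000001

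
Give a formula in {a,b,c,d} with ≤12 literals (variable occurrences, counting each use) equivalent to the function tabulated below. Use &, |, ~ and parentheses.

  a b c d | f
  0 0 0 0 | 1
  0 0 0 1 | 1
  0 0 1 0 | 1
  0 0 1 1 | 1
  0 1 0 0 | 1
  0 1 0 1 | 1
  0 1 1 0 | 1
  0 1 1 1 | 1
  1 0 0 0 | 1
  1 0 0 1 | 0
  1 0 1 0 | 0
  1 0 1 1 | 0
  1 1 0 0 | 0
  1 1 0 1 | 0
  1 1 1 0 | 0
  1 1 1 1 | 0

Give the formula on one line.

  ~b = 1111000011110000
  (a & ~b) = 0000000011110000
  ~d = 1010101010101010
  ~c = 1100110011001100
  (a | ~c) = 1100110011111111
  (~d & (a | ~c)) = 1000100010101010
  (~c | b) = 1100111111001111
  ((~c | b) & a) = 0000000011001111
  ((~d & (a | ~c)) & ((~c | b) & a)) = 0000000010001010
  ((a & ~b) & ((~d & (a | ~c)) & ((~c | b) & a))) = 0000000010000000
  ~a = 1111111100000000
  (((a & ~b) & ((~d & (a | ~c)) & ((~c | b) & a))) | ~a) = 1111111110000000

(((a & ~b) & ((~d & (a | ~c)) & ((~c | b) & a))) | ~a)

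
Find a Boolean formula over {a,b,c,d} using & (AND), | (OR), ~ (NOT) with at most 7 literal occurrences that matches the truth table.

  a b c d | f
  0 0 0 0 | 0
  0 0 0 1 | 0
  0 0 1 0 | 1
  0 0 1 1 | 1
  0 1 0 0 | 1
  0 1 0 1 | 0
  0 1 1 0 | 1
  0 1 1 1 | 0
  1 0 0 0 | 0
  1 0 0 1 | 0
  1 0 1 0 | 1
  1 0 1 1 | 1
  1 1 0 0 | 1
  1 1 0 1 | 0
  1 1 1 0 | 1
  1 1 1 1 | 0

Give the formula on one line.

((b & ~d) | (c & ~b))

  ~d = 1010101010101010
  (b & ~d) = 0000101000001010
  ~b = 1111000011110000
  (c & ~b) = 0011000000110000
  ((b & ~d) | (c & ~b)) = 0011101000111010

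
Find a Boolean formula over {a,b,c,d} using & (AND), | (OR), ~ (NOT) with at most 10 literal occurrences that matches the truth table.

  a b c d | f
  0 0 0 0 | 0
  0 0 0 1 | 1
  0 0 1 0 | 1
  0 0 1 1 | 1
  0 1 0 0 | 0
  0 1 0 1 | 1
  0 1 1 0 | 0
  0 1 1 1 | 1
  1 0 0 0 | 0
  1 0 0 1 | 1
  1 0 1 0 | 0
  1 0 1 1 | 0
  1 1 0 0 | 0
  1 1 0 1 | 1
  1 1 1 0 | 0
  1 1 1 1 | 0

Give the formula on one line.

  ~b = 1111000011110000
  (d | ~b) = 1111010111110101
  ~c = 1100110011001100
  ~a = 1111111100000000
  (~a & c) = 0011001100000000
  (~c | (~a & c)) = 1111111111001100
  (c | b) = 0011111100111111
  ((c | b) | d) = 0111111101111111
  ((~c | (~a & c)) & ((c | b) | d)) = 0111111101001100
  ((d | ~b) & ((~c | (~a & c)) & ((c | b) | d))) = 0111010101000100

((d | ~b) & ((~c | (~a & c)) & ((c | b) | d)))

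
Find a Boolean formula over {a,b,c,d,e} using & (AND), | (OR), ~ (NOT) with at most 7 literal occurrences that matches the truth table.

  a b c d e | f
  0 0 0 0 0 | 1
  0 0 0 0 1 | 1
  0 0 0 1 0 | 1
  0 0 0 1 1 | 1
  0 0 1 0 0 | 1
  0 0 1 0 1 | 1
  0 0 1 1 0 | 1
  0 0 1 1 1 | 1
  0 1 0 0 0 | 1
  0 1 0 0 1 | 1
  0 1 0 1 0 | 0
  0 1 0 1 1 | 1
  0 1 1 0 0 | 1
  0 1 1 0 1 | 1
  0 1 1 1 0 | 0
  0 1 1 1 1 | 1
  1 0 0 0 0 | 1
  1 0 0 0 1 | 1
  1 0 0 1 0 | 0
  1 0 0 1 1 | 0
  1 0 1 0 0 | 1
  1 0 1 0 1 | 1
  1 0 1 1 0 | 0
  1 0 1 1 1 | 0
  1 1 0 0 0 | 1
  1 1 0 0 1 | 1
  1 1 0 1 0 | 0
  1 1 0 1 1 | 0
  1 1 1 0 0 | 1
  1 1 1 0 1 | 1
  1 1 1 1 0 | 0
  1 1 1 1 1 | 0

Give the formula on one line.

  ~a = 11111111111111110000000000000000
  ~b = 11111111000000001111111100000000
  (a & b) = 00000000000000000000000011111111
  (e | (a & b)) = 01010101010101010101010111111111
  ((e | (a & b)) & b) = 00000000010101010000000011111111
  (~b | ((e | (a & b)) & b)) = 11111111010101011111111111111111
  (~a & (~b | ((e | (a & b)) & b))) = 11111111010101010000000000000000
  ~d = 11001100110011001100110011001100
  ((~a & (~b | ((e | (a & b)) & b))) | ~d) = 11111111110111011100110011001100

((~a & (~b | ((e | (a & b)) & b))) | ~d)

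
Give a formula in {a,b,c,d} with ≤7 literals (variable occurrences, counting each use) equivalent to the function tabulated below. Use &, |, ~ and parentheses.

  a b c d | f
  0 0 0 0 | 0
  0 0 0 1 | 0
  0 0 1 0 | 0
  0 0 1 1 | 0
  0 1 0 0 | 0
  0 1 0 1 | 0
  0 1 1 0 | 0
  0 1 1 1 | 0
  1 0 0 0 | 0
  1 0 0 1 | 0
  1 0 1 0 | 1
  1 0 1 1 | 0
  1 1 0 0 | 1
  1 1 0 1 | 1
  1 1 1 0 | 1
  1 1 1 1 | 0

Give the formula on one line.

(a & ((c | b) & (((~c & b) & a) | ~d)))

  (c | b) = 0011111100111111
  ~c = 1100110011001100
  (~c & b) = 0000110000001100
  ((~c & b) & a) = 0000000000001100
  ~d = 1010101010101010
  (((~c & b) & a) | ~d) = 1010101010101110
  ((c | b) & (((~c & b) & a) | ~d)) = 0010101000101110
  (a & ((c | b) & (((~c & b) & a) | ~d))) = 0000000000101110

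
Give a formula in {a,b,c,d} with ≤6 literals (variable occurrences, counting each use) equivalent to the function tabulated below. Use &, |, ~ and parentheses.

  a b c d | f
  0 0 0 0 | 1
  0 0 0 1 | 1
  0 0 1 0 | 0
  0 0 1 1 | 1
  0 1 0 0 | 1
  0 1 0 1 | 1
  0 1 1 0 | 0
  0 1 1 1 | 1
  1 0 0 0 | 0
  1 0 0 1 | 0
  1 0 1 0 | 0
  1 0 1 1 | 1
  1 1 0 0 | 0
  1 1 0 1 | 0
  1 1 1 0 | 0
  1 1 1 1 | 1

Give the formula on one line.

  ~a = 1111111100000000
  (c | ~a) = 1111111100110011
  ~c = 1100110011001100
  (d | ~c) = 1101110111011101
  ((c | ~a) & (d | ~c)) = 1101110100010001

((c | ~a) & (d | ~c))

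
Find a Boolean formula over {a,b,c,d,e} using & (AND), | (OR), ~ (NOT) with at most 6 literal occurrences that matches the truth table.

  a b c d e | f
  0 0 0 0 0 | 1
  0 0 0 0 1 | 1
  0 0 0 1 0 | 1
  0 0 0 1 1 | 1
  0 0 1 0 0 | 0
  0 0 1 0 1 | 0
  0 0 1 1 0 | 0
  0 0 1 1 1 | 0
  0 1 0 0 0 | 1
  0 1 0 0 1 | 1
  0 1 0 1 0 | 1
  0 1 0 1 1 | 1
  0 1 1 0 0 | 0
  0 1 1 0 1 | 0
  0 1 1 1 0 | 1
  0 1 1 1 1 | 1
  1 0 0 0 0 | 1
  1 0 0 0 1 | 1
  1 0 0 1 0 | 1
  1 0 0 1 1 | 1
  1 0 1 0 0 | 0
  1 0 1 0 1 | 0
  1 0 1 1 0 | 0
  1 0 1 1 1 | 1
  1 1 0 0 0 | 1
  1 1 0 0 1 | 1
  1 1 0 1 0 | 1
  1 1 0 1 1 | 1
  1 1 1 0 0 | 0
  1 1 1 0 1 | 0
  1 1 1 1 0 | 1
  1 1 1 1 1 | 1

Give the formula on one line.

((e & (d & a)) | ((b & d) | ~c))

  (d & a) = 00000000000000000011001100110011
  (e & (d & a)) = 00000000000000000001000100010001
  (b & d) = 00000000001100110000000000110011
  ~c = 11110000111100001111000011110000
  ((b & d) | ~c) = 11110000111100111111000011110011
  ((e & (d & a)) | ((b & d) | ~c)) = 11110000111100111111000111110011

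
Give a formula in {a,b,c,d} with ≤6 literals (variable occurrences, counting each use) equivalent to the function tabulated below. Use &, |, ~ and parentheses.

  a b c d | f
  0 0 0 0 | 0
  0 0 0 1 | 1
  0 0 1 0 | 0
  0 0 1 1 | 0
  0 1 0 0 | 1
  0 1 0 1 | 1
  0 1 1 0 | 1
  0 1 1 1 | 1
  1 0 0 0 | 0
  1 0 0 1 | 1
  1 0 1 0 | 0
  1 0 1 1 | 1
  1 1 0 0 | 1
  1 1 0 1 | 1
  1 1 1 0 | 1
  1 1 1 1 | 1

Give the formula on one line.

((b | d) & ((b | a) | ~c))

  (b | d) = 0101111101011111
  (b | a) = 0000111111111111
  ~c = 1100110011001100
  ((b | a) | ~c) = 1100111111111111
  ((b | d) & ((b | a) | ~c)) = 0100111101011111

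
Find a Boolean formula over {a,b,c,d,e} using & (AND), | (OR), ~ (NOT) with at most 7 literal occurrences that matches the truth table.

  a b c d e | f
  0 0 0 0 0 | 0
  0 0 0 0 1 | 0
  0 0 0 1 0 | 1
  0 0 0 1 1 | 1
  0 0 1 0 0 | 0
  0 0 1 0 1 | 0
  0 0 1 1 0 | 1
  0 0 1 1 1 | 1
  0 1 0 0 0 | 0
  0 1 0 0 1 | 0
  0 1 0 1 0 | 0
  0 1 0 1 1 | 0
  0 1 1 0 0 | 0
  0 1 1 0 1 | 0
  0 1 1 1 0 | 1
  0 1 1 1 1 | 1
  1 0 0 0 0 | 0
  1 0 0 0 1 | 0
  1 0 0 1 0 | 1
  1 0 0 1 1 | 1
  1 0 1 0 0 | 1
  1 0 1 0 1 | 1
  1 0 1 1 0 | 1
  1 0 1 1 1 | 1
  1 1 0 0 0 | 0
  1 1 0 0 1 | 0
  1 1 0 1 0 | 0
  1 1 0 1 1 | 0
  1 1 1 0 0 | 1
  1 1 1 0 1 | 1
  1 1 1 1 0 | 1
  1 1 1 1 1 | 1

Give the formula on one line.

((d & (~b | c)) | (a & (c | ~a)))

  ~b = 11111111000000001111111100000000
  (~b | c) = 11111111000011111111111100001111
  (d & (~b | c)) = 00110011000000110011001100000011
  ~a = 11111111111111110000000000000000
  (c | ~a) = 11111111111111110000111100001111
  (a & (c | ~a)) = 00000000000000000000111100001111
  ((d & (~b | c)) | (a & (c | ~a))) = 00110011000000110011111100001111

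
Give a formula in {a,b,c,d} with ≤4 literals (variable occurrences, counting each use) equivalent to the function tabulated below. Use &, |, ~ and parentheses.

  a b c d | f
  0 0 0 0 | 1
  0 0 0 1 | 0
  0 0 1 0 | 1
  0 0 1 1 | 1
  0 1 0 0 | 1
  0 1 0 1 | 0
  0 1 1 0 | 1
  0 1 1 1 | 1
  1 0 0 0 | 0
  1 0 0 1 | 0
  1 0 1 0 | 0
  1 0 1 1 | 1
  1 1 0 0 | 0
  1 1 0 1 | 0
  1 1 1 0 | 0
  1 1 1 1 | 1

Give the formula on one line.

  ~d = 1010101010101010
  ~a = 1111111100000000
  (~d & ~a) = 1010101000000000
  (c & d) = 0001000100010001
  ((~d & ~a) | (c & d)) = 1011101100010001

((~d & ~a) | (c & d))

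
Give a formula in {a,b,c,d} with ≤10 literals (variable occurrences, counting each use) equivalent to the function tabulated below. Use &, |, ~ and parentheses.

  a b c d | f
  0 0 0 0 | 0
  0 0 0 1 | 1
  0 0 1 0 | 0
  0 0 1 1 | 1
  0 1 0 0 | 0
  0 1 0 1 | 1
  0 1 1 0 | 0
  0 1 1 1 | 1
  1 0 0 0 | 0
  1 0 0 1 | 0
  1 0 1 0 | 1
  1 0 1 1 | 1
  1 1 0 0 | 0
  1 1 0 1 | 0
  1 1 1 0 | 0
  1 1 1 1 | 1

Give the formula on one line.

((~a & d) | ((d | ((~b & a) & ~d)) & c))

  ~a = 1111111100000000
  (~a & d) = 0101010100000000
  ~b = 1111000011110000
  (~b & a) = 0000000011110000
  ~d = 1010101010101010
  ((~b & a) & ~d) = 0000000010100000
  (d | ((~b & a) & ~d)) = 0101010111110101
  ((d | ((~b & a) & ~d)) & c) = 0001000100110001
  ((~a & d) | ((d | ((~b & a) & ~d)) & c)) = 0101010100110001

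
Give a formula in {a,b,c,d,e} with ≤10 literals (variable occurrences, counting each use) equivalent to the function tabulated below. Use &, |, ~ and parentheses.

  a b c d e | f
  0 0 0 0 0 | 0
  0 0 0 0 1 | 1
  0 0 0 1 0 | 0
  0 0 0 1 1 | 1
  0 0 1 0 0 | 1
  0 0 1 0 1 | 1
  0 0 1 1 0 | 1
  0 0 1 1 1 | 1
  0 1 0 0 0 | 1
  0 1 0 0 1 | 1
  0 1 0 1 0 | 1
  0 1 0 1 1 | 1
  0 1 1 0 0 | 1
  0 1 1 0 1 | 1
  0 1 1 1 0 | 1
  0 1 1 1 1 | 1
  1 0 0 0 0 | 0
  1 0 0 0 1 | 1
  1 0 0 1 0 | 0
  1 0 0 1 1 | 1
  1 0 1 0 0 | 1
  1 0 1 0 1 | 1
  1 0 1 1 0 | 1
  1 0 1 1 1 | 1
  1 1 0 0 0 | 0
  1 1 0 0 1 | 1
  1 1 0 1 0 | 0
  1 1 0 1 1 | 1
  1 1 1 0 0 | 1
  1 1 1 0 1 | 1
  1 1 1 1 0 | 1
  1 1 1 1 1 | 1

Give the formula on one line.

  ~e = 10101010101010101010101010101010
  ~c = 11110000111100001111000011110000
  (~e | ~c) = 11111010111110101111101011111010
  ((~e | ~c) & b) = 00000000111110100000000011111010
  ~a = 11111111111111110000000000000000
  (((~e | ~c) & b) & ~a) = 00000000111110100000000000000000
  (~c & e) = 01010000010100000101000001010000
  ((((~e | ~c) & b) & ~a) | (~c & e)) = 01010000111110100101000001010000
  (c | ((((~e | ~c) & b) & ~a) | (~c & e))) = 01011111111111110101111101011111

(c | ((((~e | ~c) & b) & ~a) | (~c & e)))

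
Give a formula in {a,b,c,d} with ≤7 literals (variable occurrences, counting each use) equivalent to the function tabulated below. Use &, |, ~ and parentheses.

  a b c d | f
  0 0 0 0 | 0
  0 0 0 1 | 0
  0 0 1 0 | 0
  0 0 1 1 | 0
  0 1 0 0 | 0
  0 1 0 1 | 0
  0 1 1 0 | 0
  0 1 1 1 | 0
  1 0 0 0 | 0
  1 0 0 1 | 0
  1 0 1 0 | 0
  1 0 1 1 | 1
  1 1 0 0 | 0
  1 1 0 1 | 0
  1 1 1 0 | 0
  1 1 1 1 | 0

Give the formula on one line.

  ~b = 1111000011110000
  (~b & d) = 0101000001010000
  (a & (~b & d)) = 0000000001010000
  ~c = 1100110011001100
  ((a & (~b & d)) | ~c) = 1100110011011100
  (c & ((a & (~b & d)) | ~c)) = 0000000000010000

(c & ((a & (~b & d)) | ~c))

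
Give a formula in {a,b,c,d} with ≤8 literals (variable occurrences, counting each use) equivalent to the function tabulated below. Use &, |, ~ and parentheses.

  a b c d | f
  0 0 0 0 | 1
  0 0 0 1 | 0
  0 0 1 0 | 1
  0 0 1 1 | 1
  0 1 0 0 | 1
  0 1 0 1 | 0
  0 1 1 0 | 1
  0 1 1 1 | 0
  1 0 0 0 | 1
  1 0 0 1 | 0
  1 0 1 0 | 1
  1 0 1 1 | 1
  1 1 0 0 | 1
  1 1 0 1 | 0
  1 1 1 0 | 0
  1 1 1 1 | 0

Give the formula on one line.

(((c | ~d) & ((~c | ~a) | (~c | ~b))) & (~d | ~b))

  ~d = 1010101010101010
  (c | ~d) = 1011101110111011
  ~c = 1100110011001100
  ~a = 1111111100000000
  (~c | ~a) = 1111111111001100
  ~b = 1111000011110000
  (~c | ~b) = 1111110011111100
  ((~c | ~a) | (~c | ~b)) = 1111111111111100
  ((c | ~d) & ((~c | ~a) | (~c | ~b))) = 1011101110111000
  (~d | ~b) = 1111101011111010
  (((c | ~d) & ((~c | ~a) | (~c | ~b))) & (~d | ~b)) = 1011101010111000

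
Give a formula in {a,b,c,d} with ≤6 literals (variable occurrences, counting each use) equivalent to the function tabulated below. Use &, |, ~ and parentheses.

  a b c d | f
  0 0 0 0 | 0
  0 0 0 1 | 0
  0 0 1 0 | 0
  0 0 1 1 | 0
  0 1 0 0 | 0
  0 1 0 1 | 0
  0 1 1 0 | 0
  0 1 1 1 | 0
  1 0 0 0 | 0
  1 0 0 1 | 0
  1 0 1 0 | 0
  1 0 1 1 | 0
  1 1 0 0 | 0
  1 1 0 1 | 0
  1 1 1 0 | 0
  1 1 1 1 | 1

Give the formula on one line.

  (b & c) = 0000001100000011
  ((b & c) & d) = 0000000100000001
  (((b & c) & d) & a) = 0000000000000001

(((b & c) & d) & a)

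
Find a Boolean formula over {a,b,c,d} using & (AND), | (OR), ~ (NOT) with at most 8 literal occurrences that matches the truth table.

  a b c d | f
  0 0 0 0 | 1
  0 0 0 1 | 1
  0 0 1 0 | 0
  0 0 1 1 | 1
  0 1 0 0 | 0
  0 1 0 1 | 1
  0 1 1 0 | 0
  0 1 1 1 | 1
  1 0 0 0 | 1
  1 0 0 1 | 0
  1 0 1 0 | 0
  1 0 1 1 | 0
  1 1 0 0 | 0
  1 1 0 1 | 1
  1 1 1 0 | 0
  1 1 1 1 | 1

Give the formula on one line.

  ~a = 1111111100000000
  (b | ~a) = 1111111100001111
  ((b | ~a) & d) = 0101010100000101
  ~c = 1100110011001100
  (~c | ~a) = 1111111111001100
  ~d = 1010101010101010
  ((~c | ~a) & ~d) = 1010101010001000
  ~b = 1111000011110000
  (~b & ~c) = 1100000011000000
  (((~c | ~a) & ~d) & (~b & ~c)) = 1000000010000000
  (((b | ~a) & d) | (((~c | ~a) & ~d) & (~b & ~c))) = 1101010110000101

(((b | ~a) & d) | (((~c | ~a) & ~d) & (~b & ~c)))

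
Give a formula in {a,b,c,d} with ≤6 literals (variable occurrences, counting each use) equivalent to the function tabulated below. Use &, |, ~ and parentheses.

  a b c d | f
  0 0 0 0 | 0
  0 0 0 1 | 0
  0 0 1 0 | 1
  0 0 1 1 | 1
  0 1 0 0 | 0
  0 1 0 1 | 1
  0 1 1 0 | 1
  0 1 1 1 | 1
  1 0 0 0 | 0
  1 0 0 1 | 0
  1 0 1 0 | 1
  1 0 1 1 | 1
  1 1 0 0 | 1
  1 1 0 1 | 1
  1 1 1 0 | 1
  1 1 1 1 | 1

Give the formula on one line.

(((a & b) | c) | (b & (d | ~b)))

  (a & b) = 0000000000001111
  ((a & b) | c) = 0011001100111111
  ~b = 1111000011110000
  (d | ~b) = 1111010111110101
  (b & (d | ~b)) = 0000010100000101
  (((a & b) | c) | (b & (d | ~b))) = 0011011100111111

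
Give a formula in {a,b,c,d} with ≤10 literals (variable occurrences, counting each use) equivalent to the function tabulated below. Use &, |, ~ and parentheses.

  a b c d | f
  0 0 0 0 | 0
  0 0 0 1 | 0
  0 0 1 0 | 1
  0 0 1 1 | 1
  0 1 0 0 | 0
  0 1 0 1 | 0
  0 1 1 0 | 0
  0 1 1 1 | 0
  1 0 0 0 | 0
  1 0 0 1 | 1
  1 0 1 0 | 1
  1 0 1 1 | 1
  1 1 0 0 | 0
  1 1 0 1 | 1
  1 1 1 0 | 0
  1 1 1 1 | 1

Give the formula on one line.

  ~b = 1111000011110000
  (~b & c) = 0011000000110000
  (c & ~b) = 0011000000110000
  (a | (c & ~b)) = 0011000011111111
  (d & (a | (c & ~b))) = 0001000001010101
  ((d & (a | (c & ~b))) & b) = 0000000000000101
  ((~b & c) | ((d & (a | (c & ~b))) & b)) = 0011000000110101
  (d & a) = 0000000001010101
  (((~b & c) | ((d & (a | (c & ~b))) & b)) | (d & a)) = 0011000001110101

(((~b & c) | ((d & (a | (c & ~b))) & b)) | (d & a))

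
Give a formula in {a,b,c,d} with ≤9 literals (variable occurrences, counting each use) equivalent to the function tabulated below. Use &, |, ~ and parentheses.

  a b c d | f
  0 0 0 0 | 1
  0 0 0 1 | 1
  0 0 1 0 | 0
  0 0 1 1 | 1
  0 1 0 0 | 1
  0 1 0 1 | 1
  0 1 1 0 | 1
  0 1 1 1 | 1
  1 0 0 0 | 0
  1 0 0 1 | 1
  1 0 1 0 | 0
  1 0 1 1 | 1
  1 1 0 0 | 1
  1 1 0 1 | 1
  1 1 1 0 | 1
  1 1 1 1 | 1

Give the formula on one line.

  ~c = 1100110011001100
  (d | ~c) = 1101110111011101
  (c & a) = 0000000000110011
  ((d | ~c) & (c & a)) = 0000000000010001
  (b | ((d | ~c) & (c & a))) = 0000111100011111
  ~a = 1111111100000000
  (~c & ~a) = 1100110000000000
  (d | (~c & ~a)) = 1101110101010101
  ((b | ((d | ~c) & (c & a))) | (d | (~c & ~a))) = 1101111101011111

((b | ((d | ~c) & (c & a))) | (d | (~c & ~a)))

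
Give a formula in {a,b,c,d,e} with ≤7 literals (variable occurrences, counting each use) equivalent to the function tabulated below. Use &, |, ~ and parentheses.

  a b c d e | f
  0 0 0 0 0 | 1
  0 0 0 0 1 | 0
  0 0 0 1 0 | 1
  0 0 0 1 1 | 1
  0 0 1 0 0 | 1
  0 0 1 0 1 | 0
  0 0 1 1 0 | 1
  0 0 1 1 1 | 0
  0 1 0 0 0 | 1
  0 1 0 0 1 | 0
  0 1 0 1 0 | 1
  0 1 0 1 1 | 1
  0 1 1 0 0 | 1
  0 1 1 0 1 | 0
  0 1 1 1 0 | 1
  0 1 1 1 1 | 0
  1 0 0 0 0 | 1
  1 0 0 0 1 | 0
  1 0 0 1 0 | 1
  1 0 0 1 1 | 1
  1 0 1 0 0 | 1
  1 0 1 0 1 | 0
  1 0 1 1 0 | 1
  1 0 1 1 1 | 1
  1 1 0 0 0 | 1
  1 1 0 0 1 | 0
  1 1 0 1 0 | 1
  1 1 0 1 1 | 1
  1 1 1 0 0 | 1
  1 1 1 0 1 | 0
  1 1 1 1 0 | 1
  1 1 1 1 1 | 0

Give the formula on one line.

  ~e = 10101010101010101010101010101010
  ~c = 11110000111100001111000011110000
  ~b = 11111111000000001111111100000000
  (~b & a) = 00000000000000001111111100000000
  (~c | (~b & a)) = 11110000111100001111111111110000
  ((~c | (~b & a)) & e) = 01010000010100000101010101010000
  (d & ((~c | (~b & a)) & e)) = 00010000000100000001000100010000
  (~e | (d & ((~c | (~b & a)) & e))) = 10111010101110101011101110111010

(~e | (d & ((~c | (~b & a)) & e)))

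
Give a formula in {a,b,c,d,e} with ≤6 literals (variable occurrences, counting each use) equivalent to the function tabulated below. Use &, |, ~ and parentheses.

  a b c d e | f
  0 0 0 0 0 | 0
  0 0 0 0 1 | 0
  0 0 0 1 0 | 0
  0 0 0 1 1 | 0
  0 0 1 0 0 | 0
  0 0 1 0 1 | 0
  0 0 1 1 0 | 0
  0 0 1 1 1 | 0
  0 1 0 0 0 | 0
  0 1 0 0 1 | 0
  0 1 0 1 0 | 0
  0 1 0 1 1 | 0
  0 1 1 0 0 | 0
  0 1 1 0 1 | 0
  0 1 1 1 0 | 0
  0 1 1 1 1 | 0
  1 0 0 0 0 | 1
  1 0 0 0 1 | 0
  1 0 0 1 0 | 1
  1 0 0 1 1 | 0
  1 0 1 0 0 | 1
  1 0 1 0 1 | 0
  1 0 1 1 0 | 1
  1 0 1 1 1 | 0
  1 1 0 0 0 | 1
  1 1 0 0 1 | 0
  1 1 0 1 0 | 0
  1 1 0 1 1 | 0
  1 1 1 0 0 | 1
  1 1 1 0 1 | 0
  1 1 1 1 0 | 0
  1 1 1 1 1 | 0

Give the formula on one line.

((~e & a) & (~d | ~b))

  ~e = 10101010101010101010101010101010
  (~e & a) = 00000000000000001010101010101010
  ~d = 11001100110011001100110011001100
  ~b = 11111111000000001111111100000000
  (~d | ~b) = 11111111110011001111111111001100
  ((~e & a) & (~d | ~b)) = 00000000000000001010101010001000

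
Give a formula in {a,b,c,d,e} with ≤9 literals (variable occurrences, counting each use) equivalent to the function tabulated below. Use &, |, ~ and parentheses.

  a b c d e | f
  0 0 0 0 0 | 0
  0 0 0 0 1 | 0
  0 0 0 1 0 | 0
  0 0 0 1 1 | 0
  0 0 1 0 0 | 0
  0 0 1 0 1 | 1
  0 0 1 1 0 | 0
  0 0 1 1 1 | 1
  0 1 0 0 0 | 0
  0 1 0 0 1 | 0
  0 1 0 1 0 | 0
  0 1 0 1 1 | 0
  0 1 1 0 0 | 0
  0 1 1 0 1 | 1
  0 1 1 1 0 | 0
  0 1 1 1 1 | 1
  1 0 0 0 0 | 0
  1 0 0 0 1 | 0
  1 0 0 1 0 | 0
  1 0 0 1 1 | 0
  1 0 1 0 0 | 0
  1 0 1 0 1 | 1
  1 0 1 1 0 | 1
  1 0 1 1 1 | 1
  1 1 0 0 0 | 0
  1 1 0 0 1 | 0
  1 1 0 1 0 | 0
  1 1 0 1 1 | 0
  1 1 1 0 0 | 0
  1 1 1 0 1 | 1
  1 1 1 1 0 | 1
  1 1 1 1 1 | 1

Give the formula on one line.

  (a | e) = 01010101010101011111111111111111
  (e & c) = 00000101000001010000010100000101
  ((e & c) | d) = 00110111001101110011011100110111
  ((a | e) & ((e & c) | d)) = 00010101000101010011011100110111
  (c & ((a | e) & ((e & c) | d))) = 00000101000001010000011100000111

(c & ((a | e) & ((e & c) | d)))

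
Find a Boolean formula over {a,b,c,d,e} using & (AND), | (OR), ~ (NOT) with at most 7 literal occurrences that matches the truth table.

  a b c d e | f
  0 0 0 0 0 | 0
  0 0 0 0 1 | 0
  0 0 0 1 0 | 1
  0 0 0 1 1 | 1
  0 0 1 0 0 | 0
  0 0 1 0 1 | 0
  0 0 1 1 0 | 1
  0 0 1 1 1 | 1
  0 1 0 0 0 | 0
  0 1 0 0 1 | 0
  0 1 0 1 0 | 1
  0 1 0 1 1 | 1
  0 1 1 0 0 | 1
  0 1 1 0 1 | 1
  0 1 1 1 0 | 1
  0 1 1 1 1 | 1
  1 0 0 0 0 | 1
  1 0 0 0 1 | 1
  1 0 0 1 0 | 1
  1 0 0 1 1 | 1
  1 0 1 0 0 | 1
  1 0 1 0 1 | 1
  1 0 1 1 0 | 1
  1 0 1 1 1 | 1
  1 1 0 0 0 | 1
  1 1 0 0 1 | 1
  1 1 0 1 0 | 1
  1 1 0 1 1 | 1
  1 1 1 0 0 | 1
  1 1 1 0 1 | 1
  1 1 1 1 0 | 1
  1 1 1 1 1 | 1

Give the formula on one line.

  ~d = 11001100110011001100110011001100
  (~d & b) = 00000000110011000000000011001100
  (c & (~d & b)) = 00000000000011000000000000001100
  (d | a) = 00110011001100111111111111111111
  ((c & (~d & b)) | (d | a)) = 00110011001111111111111111111111

((c & (~d & b)) | (d | a))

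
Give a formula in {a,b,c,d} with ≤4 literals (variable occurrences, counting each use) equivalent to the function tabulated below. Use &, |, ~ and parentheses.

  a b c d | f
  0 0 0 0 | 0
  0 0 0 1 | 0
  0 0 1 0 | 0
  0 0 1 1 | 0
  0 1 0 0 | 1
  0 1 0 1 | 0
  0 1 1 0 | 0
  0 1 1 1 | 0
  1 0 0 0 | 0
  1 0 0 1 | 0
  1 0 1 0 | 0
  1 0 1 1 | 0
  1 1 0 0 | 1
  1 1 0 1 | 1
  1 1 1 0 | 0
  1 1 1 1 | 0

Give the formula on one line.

((b & (a | ~d)) & ~c)

  ~d = 1010101010101010
  (a | ~d) = 1010101011111111
  (b & (a | ~d)) = 0000101000001111
  ~c = 1100110011001100
  ((b & (a | ~d)) & ~c) = 0000100000001100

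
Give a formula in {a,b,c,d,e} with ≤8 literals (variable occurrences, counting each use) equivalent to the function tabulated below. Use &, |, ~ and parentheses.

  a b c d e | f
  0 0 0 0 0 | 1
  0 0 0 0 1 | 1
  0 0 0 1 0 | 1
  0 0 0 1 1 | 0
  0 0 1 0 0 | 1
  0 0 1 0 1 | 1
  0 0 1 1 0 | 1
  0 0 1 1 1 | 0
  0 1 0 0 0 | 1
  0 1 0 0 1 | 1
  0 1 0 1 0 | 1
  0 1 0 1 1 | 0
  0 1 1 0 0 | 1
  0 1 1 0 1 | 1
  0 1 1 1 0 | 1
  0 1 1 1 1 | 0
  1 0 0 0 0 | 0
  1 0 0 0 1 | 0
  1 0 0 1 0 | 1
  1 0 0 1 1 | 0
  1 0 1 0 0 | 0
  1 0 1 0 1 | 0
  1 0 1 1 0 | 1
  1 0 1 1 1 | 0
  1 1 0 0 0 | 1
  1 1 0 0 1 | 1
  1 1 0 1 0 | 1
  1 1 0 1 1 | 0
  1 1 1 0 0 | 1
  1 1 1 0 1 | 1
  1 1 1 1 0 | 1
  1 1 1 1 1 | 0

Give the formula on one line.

  ~d = 11001100110011001100110011001100
  ~e = 10101010101010101010101010101010
  (~d | ~e) = 11101110111011101110111011101110
  ~a = 11111111111111110000000000000000
  (d | b) = 00110011111111110011001111111111
  (~a | (d | b)) = 11111111111111110011001111111111
  ((~d | ~e) & (~a | (d | b))) = 11101110111011100010001011101110

((~d | ~e) & (~a | (d | b)))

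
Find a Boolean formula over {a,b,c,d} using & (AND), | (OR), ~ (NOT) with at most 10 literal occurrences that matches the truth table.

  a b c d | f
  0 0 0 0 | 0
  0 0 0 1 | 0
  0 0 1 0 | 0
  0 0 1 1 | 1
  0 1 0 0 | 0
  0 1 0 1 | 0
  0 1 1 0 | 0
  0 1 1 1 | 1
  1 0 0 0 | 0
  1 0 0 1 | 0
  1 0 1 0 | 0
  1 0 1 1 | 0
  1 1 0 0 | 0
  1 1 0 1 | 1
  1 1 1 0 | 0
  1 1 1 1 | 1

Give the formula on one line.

  ~a = 1111111100000000
  (~a & d) = 0101010100000000
  (c & (~a & d)) = 0001000100000000
  (b & a) = 0000000000001111
  ((c & (~a & d)) | (b & a)) = 0001000100001111
  (c | d) = 0111011101110111
  ~b = 1111000011110000
  (d | ~b) = 1111010111110101
  ((c | d) & (d | ~b)) = 0111010101110101
  (((c & (~a & d)) | (b & a)) & ((c | d) & (d | ~b))) = 0001000100000101

(((c & (~a & d)) | (b & a)) & ((c | d) & (d | ~b)))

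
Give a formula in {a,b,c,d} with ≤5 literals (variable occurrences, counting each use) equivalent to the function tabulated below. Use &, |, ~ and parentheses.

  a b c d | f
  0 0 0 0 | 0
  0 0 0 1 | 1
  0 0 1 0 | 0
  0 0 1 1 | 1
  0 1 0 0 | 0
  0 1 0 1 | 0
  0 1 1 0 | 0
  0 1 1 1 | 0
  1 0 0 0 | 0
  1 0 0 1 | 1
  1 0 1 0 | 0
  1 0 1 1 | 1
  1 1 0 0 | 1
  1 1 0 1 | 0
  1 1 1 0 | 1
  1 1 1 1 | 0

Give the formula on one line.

((d | b) & ((~d & a) | ~b))

  (d | b) = 0101111101011111
  ~d = 1010101010101010
  (~d & a) = 0000000010101010
  ~b = 1111000011110000
  ((~d & a) | ~b) = 1111000011111010
  ((d | b) & ((~d & a) | ~b)) = 0101000001011010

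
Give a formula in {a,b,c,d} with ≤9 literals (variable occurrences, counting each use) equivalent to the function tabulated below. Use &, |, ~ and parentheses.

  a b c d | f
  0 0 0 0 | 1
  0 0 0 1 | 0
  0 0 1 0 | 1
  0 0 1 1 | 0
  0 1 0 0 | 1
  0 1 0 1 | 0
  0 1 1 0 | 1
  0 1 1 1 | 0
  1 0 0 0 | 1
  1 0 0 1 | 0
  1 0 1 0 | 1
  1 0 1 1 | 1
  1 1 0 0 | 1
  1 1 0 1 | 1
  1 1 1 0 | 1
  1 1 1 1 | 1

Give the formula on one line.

(~d | ((b | ((a | ~c) & c)) & a))

  ~d = 1010101010101010
  ~c = 1100110011001100
  (a | ~c) = 1100110011111111
  ((a | ~c) & c) = 0000000000110011
  (b | ((a | ~c) & c)) = 0000111100111111
  ((b | ((a | ~c) & c)) & a) = 0000000000111111
  (~d | ((b | ((a | ~c) & c)) & a)) = 1010101010111111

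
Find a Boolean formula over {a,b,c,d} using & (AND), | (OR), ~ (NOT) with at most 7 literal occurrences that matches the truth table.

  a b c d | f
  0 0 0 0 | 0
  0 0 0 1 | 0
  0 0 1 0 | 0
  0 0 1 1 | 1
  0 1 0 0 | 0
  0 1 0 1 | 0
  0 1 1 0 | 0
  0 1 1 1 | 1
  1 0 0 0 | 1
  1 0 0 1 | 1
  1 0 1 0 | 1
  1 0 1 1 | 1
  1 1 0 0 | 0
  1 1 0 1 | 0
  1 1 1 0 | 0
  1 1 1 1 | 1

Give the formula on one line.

  ~b = 1111000011110000
  (a & ~b) = 0000000011110000
  (d & c) = 0001000100010001
  ((a & ~b) | (d & c)) = 0001000111110001

((a & ~b) | (d & c))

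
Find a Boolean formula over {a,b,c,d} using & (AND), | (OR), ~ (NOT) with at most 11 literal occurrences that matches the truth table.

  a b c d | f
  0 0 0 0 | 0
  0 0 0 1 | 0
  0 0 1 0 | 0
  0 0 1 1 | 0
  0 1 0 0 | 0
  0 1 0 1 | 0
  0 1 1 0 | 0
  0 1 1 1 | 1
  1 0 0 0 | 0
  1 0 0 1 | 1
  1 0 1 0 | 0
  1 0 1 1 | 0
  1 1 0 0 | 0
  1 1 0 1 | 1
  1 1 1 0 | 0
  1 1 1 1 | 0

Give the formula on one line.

(((c | a) & (d & (~a | ~c))) & (b | (a & ~b)))

  (c | a) = 0011001111111111
  ~a = 1111111100000000
  ~c = 1100110011001100
  (~a | ~c) = 1111111111001100
  (d & (~a | ~c)) = 0101010101000100
  ((c | a) & (d & (~a | ~c))) = 0001000101000100
  ~b = 1111000011110000
  (a & ~b) = 0000000011110000
  (b | (a & ~b)) = 0000111111111111
  (((c | a) & (d & (~a | ~c))) & (b | (a & ~b))) = 0000000101000100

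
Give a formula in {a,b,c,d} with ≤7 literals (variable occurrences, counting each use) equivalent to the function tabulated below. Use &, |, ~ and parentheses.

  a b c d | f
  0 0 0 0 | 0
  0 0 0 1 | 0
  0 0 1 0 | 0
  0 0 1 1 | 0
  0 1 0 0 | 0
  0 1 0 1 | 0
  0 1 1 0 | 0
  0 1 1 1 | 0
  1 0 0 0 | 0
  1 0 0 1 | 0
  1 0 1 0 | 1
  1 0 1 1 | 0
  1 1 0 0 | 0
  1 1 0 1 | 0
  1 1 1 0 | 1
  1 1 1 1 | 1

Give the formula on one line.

(((b & (d | ~a)) | ~d) & (a & (c | ~a)))

  ~a = 1111111100000000
  (d | ~a) = 1111111101010101
  (b & (d | ~a)) = 0000111100000101
  ~d = 1010101010101010
  ((b & (d | ~a)) | ~d) = 1010111110101111
  (c | ~a) = 1111111100110011
  (a & (c | ~a)) = 0000000000110011
  (((b & (d | ~a)) | ~d) & (a & (c | ~a))) = 0000000000100011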